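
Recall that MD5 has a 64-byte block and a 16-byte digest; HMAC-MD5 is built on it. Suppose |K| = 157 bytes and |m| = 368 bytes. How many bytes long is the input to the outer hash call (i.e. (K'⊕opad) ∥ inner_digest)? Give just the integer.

Key is 157 > 64 bytes, so it is hashed to 16 bytes then zero-padded to 64: |K'| = 64.
Outer input = (K'⊕opad) ∥ H(inner) → 64 + 16 = 80 bytes.

80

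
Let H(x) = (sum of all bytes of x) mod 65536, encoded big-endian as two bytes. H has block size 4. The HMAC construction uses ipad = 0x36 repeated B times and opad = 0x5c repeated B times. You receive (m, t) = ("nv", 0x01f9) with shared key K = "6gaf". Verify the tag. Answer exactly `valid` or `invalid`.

valid

Key "6gaf" = 36 67 61 66 is exactly B = 4 bytes: K' = 36 67 61 66.
K' ⊕ ipad = 00 51 57 50; K' ⊕ opad = 6a 3b 3d 3a.
Inner hash: sum = 0+81+87+80+110+118 = 476 → 01 dc.
Outer hash (recomputed tag): sum = 106+59+61+58+1+220 = 505 → 01 f9.
Recomputed tag = 01f9; claimed = 01f9 → match.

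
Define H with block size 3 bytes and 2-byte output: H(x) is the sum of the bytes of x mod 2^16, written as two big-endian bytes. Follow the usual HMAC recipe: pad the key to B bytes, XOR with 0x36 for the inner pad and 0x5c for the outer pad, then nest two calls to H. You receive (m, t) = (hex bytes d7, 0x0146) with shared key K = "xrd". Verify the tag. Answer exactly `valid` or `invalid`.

valid

Key "xrd" = 78 72 64 is exactly B = 3 bytes: K' = 78 72 64.
K' ⊕ ipad = 4e 44 52; K' ⊕ opad = 24 2e 38.
Inner hash: sum = 78+68+82+215 = 443 → 01 bb.
Outer hash (recomputed tag): sum = 36+46+56+1+187 = 326 → 01 46.
Recomputed tag = 0146; claimed = 0146 → match.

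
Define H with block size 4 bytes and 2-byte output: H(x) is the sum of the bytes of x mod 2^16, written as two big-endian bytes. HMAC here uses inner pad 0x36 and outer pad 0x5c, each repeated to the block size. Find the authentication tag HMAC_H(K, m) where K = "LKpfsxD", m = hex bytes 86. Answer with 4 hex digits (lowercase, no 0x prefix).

Key "LKpfsxD" = 4c 4b 70 66 73 78 44 is 7 bytes > B = 4, so hash it first: H(key) = 02 9c, then zero-pad to 4 bytes: K' = 02 9c 00 00.
K' ⊕ ipad = 34 aa 36 36.  K' ⊕ opad = 5e c0 5c 5c.
Inner input = (K'⊕ipad) ∥ m = 34 aa 36 36 ∥ 86.
Inner hash: sum = 52+170+54+54+134 = 464 → 01 d0.
Outer input = (K'⊕opad) ∥ inner = 5e c0 5c 5c ∥ 01 d0.
Outer hash (tag): sum = 94+192+92+92+1+208 = 679 → 02 a7.

02a7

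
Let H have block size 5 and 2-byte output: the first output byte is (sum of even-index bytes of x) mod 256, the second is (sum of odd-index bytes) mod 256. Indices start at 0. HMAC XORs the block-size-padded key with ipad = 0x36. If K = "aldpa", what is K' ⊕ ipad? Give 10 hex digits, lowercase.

575a524657

Key "aldpa" = 61 6c 64 70 61 is exactly B = 5 bytes: K' = 61 6c 64 70 61.
XOR each byte with 0x36: 61⊕36=57, 6c⊕36=5a, 64⊕36=52, 70⊕36=46, 61⊕36=57.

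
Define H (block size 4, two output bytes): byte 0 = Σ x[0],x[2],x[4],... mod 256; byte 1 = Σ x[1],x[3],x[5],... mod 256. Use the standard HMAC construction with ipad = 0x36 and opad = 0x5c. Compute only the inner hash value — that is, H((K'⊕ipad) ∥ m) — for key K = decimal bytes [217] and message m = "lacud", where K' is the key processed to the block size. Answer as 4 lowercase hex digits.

5842

Key decimal bytes [217] = d9 is 1 byte ≤ B = 4; zero-pad to 4 bytes: K' = d9 00 00 00.
K' ⊕ ipad = ef 36 36 36.
Inner input = ef 36 36 36 ∥ 6c 61 63 75 64.
Inner hash: even-index sum = 600 mod 256 = 88; odd-index sum = 322 mod 256 = 66 → 58 42.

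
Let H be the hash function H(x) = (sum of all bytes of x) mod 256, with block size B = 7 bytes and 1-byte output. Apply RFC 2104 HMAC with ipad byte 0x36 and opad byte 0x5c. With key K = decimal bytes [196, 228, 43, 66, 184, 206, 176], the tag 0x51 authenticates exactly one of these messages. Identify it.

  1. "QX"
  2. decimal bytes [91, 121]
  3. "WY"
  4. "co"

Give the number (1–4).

Key decimal bytes [196, 228, 43, 66, 184, 206, 176] = c4 e4 2b 42 b8 ce b0 is exactly B = 7 bytes: K' = c4 e4 2b 42 b8 ce b0.
K' ⊕ ipad = f2 d2 1d 74 8e f8 86; K' ⊕ opad = 98 b8 77 1e e4 92 ec.
m1: inner = H(f2 d2 1d 74 8e f8 86 51 58) = 0a; tag = H(98 b8 77 1e e4 92 ec 0a) = 51 ← matches
m2: inner = H(f2 d2 1d 74 8e f8 86 5b 79) = 35; tag = H(98 b8 77 1e e4 92 ec 35) = 7c
m3: inner = H(f2 d2 1d 74 8e f8 86 57 59) = 11; tag = H(98 b8 77 1e e4 92 ec 11) = 58
m4: inner = H(f2 d2 1d 74 8e f8 86 63 6f) = 33; tag = H(98 b8 77 1e e4 92 ec 33) = 7a

1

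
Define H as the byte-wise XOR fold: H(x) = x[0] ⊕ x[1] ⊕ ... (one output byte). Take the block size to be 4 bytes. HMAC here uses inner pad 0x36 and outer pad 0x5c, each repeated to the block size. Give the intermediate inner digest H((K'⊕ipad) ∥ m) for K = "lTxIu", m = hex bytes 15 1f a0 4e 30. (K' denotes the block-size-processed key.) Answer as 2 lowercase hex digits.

a8

Key "lTxIu" = 6c 54 78 49 75 is 5 bytes > B = 4, so hash it first: H(key) = 7c, then zero-pad to 4 bytes: K' = 7c 00 00 00.
K' ⊕ ipad = 4a 36 36 36.
Inner input = 4a 36 36 36 ∥ 15 1f a0 4e 30.
Inner hash: XOR 4a⊕36⊕36⊕36⊕15⊕1f⊕a0⊕4e⊕30 = a8.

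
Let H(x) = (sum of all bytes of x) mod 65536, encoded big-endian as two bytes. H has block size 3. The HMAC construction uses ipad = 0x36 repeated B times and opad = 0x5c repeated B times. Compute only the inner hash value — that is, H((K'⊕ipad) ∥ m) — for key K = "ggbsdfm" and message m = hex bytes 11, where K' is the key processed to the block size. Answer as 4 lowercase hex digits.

Key "ggbsdfm" = 67 67 62 73 64 66 6d is 7 bytes > B = 3, so hash it first: H(key) = 02 da, then zero-pad to 3 bytes: K' = 02 da 00.
K' ⊕ ipad = 34 ec 36.
Inner input = 34 ec 36 ∥ 11.
Inner hash: sum = 52+236+54+17 = 359 → 01 67.

0167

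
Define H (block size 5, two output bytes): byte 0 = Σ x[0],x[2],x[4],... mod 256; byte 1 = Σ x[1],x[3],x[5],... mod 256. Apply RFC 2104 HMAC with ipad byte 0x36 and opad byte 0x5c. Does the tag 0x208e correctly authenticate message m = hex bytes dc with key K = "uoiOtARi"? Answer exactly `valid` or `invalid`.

Key "uoiOtARi" = 75 6f 69 4f 74 41 52 69 is 8 bytes > B = 5, so hash it first: H(key) = a4 68, then zero-pad to 5 bytes: K' = a4 68 00 00 00.
K' ⊕ ipad = 92 5e 36 36 36; K' ⊕ opad = f8 34 5c 5c 5c.
Inner hash: even-index sum = 254 mod 256 = 254; odd-index sum = 368 mod 256 = 112 → fe 70.
Outer hash (recomputed tag): even-index sum = 544 mod 256 = 32; odd-index sum = 398 mod 256 = 142 → 20 8e.
Recomputed tag = 208e; claimed = 208e → match.

valid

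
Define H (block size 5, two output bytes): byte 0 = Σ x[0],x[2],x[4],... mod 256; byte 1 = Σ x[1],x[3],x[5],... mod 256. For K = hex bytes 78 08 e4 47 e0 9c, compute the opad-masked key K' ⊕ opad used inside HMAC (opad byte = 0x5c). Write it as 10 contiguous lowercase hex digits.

Key hex bytes 78 08 e4 47 e0 9c is 6 bytes > B = 5, so hash it first: H(key) = 3c eb, then zero-pad to 5 bytes: K' = 3c eb 00 00 00.
XOR each byte with 0x5c: 3c⊕5c=60, eb⊕5c=b7, 00⊕5c=5c, 00⊕5c=5c, 00⊕5c=5c.

60b75c5c5c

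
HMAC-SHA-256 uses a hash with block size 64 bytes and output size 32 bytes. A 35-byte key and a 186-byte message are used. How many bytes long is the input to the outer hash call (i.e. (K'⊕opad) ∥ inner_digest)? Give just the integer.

96

Key is 35 ≤ 64 bytes, zero-padded: |K'| = 64.
Outer input = (K'⊕opad) ∥ H(inner) → 64 + 32 = 96 bytes.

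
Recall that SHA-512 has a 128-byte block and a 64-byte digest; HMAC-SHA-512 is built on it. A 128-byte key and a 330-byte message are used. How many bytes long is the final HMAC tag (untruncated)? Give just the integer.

The tag is one SHA-512 digest: 64 bytes.

64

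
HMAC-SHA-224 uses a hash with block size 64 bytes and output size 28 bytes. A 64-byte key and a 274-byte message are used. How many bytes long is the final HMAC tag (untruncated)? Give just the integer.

The tag is one SHA-224 digest: 28 bytes.

28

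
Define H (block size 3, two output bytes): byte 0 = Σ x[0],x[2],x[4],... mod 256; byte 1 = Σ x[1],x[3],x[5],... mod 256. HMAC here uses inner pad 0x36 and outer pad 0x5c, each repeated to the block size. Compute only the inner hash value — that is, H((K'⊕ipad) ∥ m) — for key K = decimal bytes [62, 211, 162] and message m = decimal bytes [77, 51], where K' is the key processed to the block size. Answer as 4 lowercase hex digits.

Key decimal bytes [62, 211, 162] = 3e d3 a2 is exactly B = 3 bytes: K' = 3e d3 a2.
K' ⊕ ipad = 08 e5 94.
Inner input = 08 e5 94 ∥ 4d 33.
Inner hash: even-index sum = 207 mod 256 = 207; odd-index sum = 306 mod 256 = 50 → cf 32.

cf32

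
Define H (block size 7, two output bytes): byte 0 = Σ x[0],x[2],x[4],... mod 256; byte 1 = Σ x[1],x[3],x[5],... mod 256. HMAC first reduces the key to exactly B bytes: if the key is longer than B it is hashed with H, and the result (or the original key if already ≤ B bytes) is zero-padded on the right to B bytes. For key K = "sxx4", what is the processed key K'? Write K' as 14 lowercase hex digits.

73787834000000

Key "sxx4" = 73 78 78 34 is 4 bytes ≤ B = 7; zero-pad to 7 bytes: K' = 73 78 78 34 00 00 00.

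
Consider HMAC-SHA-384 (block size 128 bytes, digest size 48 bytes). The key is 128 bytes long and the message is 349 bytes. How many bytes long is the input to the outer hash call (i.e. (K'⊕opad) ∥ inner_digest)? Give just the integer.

176

Key is 128 ≤ 128 bytes, zero-padded: |K'| = 128.
Outer input = (K'⊕opad) ∥ H(inner) → 128 + 48 = 176 bytes.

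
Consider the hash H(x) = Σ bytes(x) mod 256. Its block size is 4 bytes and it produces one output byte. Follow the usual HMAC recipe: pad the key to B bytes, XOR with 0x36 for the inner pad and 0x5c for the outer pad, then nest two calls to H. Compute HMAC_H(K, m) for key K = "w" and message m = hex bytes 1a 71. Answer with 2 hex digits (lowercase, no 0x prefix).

ad

Key "w" = 77 is 1 byte ≤ B = 4; zero-pad to 4 bytes: K' = 77 00 00 00.
K' ⊕ ipad = 41 36 36 36.  K' ⊕ opad = 2b 5c 5c 5c.
Inner input = (K'⊕ipad) ∥ m = 41 36 36 36 ∥ 1a 71.
Inner hash: sum = 65+54+54+54+26+113 = 366; mod 256 = 110 → 6e.
Outer input = (K'⊕opad) ∥ inner = 2b 5c 5c 5c ∥ 6e.
Outer hash (tag): sum = 43+92+92+92+110 = 429; mod 256 = 173 → ad.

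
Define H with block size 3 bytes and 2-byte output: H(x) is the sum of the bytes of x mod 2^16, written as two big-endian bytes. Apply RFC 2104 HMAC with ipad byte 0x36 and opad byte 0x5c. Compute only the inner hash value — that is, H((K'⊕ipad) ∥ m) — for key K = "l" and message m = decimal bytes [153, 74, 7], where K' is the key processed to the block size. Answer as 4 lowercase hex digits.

01b0

Key "l" = 6c is 1 byte ≤ B = 3; zero-pad to 3 bytes: K' = 6c 00 00.
K' ⊕ ipad = 5a 36 36.
Inner input = 5a 36 36 ∥ 99 4a 07.
Inner hash: sum = 90+54+54+153+74+7 = 432 → 01 b0.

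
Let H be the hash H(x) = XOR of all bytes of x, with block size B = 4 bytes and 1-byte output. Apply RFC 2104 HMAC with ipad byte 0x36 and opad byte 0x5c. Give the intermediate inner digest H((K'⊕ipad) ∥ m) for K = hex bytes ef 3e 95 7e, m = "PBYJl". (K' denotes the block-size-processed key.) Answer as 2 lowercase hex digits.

Key hex bytes ef 3e 95 7e is exactly B = 4 bytes: K' = ef 3e 95 7e.
K' ⊕ ipad = d9 08 a3 48.
Inner input = d9 08 a3 48 ∥ 50 42 59 4a 6c.
Inner hash: XOR d9⊕08⊕a3⊕48⊕50⊕42⊕59⊕4a⊕6c = 57.

57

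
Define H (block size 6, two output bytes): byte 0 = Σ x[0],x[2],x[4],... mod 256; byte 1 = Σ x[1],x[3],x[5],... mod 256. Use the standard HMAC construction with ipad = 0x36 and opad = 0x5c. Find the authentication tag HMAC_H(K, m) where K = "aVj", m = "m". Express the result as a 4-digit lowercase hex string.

Key "aVj" = 61 56 6a is 3 bytes ≤ B = 6; zero-pad to 6 bytes: K' = 61 56 6a 00 00 00.
K' ⊕ ipad = 57 60 5c 36 36 36.  K' ⊕ opad = 3d 0a 36 5c 5c 5c.
Inner input = (K'⊕ipad) ∥ m = 57 60 5c 36 36 36 ∥ 6d.
Inner hash: even-index sum = 342 mod 256 = 86; odd-index sum = 204 mod 256 = 204 → 56 cc.
Outer input = (K'⊕opad) ∥ inner = 3d 0a 36 5c 5c 5c ∥ 56 cc.
Outer hash (tag): even-index sum = 293 mod 256 = 37; odd-index sum = 398 mod 256 = 142 → 25 8e.

258e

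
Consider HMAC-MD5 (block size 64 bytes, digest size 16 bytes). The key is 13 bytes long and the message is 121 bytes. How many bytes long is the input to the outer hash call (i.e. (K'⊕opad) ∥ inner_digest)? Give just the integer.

80

Key is 13 ≤ 64 bytes, zero-padded: |K'| = 64.
Outer input = (K'⊕opad) ∥ H(inner) → 64 + 16 = 80 bytes.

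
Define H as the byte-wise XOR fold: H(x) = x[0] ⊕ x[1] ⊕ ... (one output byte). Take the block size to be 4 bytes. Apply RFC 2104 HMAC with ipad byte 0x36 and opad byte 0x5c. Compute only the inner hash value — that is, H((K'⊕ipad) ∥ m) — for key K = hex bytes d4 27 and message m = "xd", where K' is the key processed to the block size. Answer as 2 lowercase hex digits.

Key hex bytes d4 27 is 2 bytes ≤ B = 4; zero-pad to 4 bytes: K' = d4 27 00 00.
K' ⊕ ipad = e2 11 36 36.
Inner input = e2 11 36 36 ∥ 78 64.
Inner hash: XOR e2⊕11⊕36⊕36⊕78⊕64 = ef.

ef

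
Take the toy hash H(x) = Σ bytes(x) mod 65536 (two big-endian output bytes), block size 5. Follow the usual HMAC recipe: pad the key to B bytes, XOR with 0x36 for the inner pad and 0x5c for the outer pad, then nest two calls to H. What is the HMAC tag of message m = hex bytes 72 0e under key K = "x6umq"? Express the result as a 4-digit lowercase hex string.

Key "x6umq" = 78 36 75 6d 71 is exactly B = 5 bytes: K' = 78 36 75 6d 71.
K' ⊕ ipad = 4e 00 43 5b 47.  K' ⊕ opad = 24 6a 29 31 2d.
Inner input = (K'⊕ipad) ∥ m = 4e 00 43 5b 47 ∥ 72 0e.
Inner hash: sum = 78+0+67+91+71+114+14 = 435 → 01 b3.
Outer input = (K'⊕opad) ∥ inner = 24 6a 29 31 2d ∥ 01 b3.
Outer hash (tag): sum = 36+106+41+49+45+1+179 = 457 → 01 c9.

01c9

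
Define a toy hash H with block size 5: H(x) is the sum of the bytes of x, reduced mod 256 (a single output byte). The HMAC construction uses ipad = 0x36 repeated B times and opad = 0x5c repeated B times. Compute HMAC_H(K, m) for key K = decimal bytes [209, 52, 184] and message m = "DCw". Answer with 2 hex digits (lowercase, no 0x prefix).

72

Key decimal bytes [209, 52, 184] = d1 34 b8 is 3 bytes ≤ B = 5; zero-pad to 5 bytes: K' = d1 34 b8 00 00.
K' ⊕ ipad = e7 02 8e 36 36.  K' ⊕ opad = 8d 68 e4 5c 5c.
Inner input = (K'⊕ipad) ∥ m = e7 02 8e 36 36 ∥ 44 43 77.
Inner hash: sum = 231+2+142+54+54+68+67+119 = 737; mod 256 = 225 → e1.
Outer input = (K'⊕opad) ∥ inner = 8d 68 e4 5c 5c ∥ e1.
Outer hash (tag): sum = 141+104+228+92+92+225 = 882; mod 256 = 114 → 72.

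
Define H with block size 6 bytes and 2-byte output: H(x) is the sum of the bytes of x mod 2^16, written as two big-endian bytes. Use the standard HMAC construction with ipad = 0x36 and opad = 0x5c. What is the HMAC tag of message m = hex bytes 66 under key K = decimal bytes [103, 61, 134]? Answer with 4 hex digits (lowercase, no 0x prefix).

Key decimal bytes [103, 61, 134] = 67 3d 86 is 3 bytes ≤ B = 6; zero-pad to 6 bytes: K' = 67 3d 86 00 00 00.
K' ⊕ ipad = 51 0b b0 36 36 36.  K' ⊕ opad = 3b 61 da 5c 5c 5c.
Inner input = (K'⊕ipad) ∥ m = 51 0b b0 36 36 36 ∥ 66.
Inner hash: sum = 81+11+176+54+54+54+102 = 532 → 02 14.
Outer input = (K'⊕opad) ∥ inner = 3b 61 da 5c 5c 5c ∥ 02 14.
Outer hash (tag): sum = 59+97+218+92+92+92+2+20 = 672 → 02 a0.

02a0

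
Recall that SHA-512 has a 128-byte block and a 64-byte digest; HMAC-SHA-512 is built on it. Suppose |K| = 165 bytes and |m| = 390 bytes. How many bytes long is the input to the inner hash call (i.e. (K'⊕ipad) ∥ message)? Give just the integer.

518

Key is 165 > 128 bytes, so it is hashed to 64 bytes then zero-padded to 128: |K'| = 128.
Inner input = (K'⊕ipad) ∥ m → 128 + 390 = 518 bytes.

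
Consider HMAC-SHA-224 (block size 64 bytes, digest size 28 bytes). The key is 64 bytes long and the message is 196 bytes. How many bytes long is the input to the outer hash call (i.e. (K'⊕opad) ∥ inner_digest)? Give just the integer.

Key is 64 ≤ 64 bytes, zero-padded: |K'| = 64.
Outer input = (K'⊕opad) ∥ H(inner) → 64 + 28 = 92 bytes.

92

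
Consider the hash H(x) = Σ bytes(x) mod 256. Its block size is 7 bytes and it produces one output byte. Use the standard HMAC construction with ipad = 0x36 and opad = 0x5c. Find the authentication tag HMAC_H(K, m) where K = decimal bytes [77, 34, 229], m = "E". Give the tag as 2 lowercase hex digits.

Key decimal bytes [77, 34, 229] = 4d 22 e5 is 3 bytes ≤ B = 7; zero-pad to 7 bytes: K' = 4d 22 e5 00 00 00 00.
K' ⊕ ipad = 7b 14 d3 36 36 36 36.  K' ⊕ opad = 11 7e b9 5c 5c 5c 5c.
Inner input = (K'⊕ipad) ∥ m = 7b 14 d3 36 36 36 36 ∥ 45.
Inner hash: sum = 123+20+211+54+54+54+54+69 = 639; mod 256 = 127 → 7f.
Outer input = (K'⊕opad) ∥ inner = 11 7e b9 5c 5c 5c 5c ∥ 7f.
Outer hash (tag): sum = 17+126+185+92+92+92+92+127 = 823; mod 256 = 55 → 37.

37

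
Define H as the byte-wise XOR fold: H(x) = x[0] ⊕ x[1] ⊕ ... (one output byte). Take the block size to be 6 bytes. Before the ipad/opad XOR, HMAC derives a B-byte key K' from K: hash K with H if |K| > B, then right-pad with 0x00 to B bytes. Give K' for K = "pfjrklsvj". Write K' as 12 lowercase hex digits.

|K| = 9 > B = 6, so first hash the key.
H(K): XOR 70⊕66⊕6a⊕72⊕6b⊕6c⊕73⊕76⊕6a = 66.
Zero-pad H(K) = 66 to 6 bytes: K' = 66 00 00 00 00 00.

660000000000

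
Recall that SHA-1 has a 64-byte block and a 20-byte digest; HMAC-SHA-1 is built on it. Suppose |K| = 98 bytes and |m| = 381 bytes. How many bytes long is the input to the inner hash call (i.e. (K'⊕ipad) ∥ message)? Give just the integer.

Key is 98 > 64 bytes, so it is hashed to 20 bytes then zero-padded to 64: |K'| = 64.
Inner input = (K'⊕ipad) ∥ m → 64 + 381 = 445 bytes.

445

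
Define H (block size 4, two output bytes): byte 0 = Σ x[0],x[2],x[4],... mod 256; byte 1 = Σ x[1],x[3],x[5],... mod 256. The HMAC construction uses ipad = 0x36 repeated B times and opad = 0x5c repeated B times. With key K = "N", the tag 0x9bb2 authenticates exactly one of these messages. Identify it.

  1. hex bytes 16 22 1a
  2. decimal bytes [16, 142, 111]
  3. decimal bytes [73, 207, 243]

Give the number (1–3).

Key "N" = 4e is 1 byte ≤ B = 4; zero-pad to 4 bytes: K' = 4e 00 00 00.
K' ⊕ ipad = 78 36 36 36; K' ⊕ opad = 12 5c 5c 5c.
m1: inner = H(78 36 36 36 16 22 1a) = de 8e; tag = H(12 5c 5c 5c de 8e) = 4c46
m2: inner = H(78 36 36 36 10 8e 6f) = 2d fa; tag = H(12 5c 5c 5c 2d fa) = 9bb2 ← matches
m3: inner = H(78 36 36 36 49 cf f3) = ea 3b; tag = H(12 5c 5c 5c ea 3b) = 58f3

2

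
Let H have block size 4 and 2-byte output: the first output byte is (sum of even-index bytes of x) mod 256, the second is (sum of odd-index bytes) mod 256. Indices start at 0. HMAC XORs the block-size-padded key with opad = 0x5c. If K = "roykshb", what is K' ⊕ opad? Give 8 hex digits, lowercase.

Key "roykshb" = 72 6f 79 6b 73 68 62 is 7 bytes > B = 4, so hash it first: H(key) = c0 42, then zero-pad to 4 bytes: K' = c0 42 00 00.
XOR each byte with 0x5c: c0⊕5c=9c, 42⊕5c=1e, 00⊕5c=5c, 00⊕5c=5c.

9c1e5c5c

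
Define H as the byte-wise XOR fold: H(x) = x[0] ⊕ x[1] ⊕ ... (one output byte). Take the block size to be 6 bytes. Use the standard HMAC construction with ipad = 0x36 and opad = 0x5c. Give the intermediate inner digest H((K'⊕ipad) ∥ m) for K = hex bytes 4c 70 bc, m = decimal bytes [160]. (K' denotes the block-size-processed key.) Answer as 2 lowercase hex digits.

Key hex bytes 4c 70 bc is 3 bytes ≤ B = 6; zero-pad to 6 bytes: K' = 4c 70 bc 00 00 00.
K' ⊕ ipad = 7a 46 8a 36 36 36.
Inner input = 7a 46 8a 36 36 36 ∥ a0.
Inner hash: XOR 7a⊕46⊕8a⊕36⊕36⊕36⊕a0 = 20.

20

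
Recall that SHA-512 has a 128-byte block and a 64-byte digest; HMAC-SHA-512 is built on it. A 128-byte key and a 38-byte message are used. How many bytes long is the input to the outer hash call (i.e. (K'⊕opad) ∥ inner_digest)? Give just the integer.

Key is 128 ≤ 128 bytes, zero-padded: |K'| = 128.
Outer input = (K'⊕opad) ∥ H(inner) → 128 + 64 = 192 bytes.

192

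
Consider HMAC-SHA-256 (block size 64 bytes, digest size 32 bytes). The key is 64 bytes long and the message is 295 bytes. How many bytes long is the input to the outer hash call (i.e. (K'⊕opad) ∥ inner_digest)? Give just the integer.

Key is 64 ≤ 64 bytes, zero-padded: |K'| = 64.
Outer input = (K'⊕opad) ∥ H(inner) → 64 + 32 = 96 bytes.

96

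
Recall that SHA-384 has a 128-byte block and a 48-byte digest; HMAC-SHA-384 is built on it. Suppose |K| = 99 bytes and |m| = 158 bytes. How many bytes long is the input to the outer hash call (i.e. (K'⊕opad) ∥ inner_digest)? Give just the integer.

Key is 99 ≤ 128 bytes, zero-padded: |K'| = 128.
Outer input = (K'⊕opad) ∥ H(inner) → 128 + 48 = 176 bytes.

176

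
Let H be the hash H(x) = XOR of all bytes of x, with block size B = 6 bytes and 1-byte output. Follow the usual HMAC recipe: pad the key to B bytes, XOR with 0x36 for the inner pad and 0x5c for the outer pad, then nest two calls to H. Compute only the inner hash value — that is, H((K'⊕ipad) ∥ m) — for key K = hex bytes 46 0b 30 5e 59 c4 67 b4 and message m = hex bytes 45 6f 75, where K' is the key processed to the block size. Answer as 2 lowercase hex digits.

32

Key hex bytes 46 0b 30 5e 59 c4 67 b4 is 8 bytes > B = 6, so hash it first: H(key) = 6d, then zero-pad to 6 bytes: K' = 6d 00 00 00 00 00.
K' ⊕ ipad = 5b 36 36 36 36 36.
Inner input = 5b 36 36 36 36 36 ∥ 45 6f 75.
Inner hash: XOR 5b⊕36⊕36⊕36⊕36⊕36⊕45⊕6f⊕75 = 32.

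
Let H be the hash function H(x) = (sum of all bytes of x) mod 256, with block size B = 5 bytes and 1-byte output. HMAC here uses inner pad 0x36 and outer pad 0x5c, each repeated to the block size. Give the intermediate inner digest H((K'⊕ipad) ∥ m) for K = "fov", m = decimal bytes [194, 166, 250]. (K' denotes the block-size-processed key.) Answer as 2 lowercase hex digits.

Key "fov" = 66 6f 76 is 3 bytes ≤ B = 5; zero-pad to 5 bytes: K' = 66 6f 76 00 00.
K' ⊕ ipad = 50 59 40 36 36.
Inner input = 50 59 40 36 36 ∥ c2 a6 fa.
Inner hash: sum = 80+89+64+54+54+194+166+250 = 951; mod 256 = 183 → b7.

b7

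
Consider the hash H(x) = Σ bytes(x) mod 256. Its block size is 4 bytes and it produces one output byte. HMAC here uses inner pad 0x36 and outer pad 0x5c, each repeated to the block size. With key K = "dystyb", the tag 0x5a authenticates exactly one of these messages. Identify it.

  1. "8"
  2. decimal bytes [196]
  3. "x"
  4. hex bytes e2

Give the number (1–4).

1

Key "dystyb" = 64 79 73 74 79 62 is 6 bytes > B = 4, so hash it first: H(key) = 9f, then zero-pad to 4 bytes: K' = 9f 00 00 00.
K' ⊕ ipad = a9 36 36 36; K' ⊕ opad = c3 5c 5c 5c.
m1: inner = H(a9 36 36 36 38) = 83; tag = H(c3 5c 5c 5c 83) = 5a ← matches
m2: inner = H(a9 36 36 36 c4) = 0f; tag = H(c3 5c 5c 5c 0f) = e6
m3: inner = H(a9 36 36 36 78) = c3; tag = H(c3 5c 5c 5c c3) = 9a
m4: inner = H(a9 36 36 36 e2) = 2d; tag = H(c3 5c 5c 5c 2d) = 04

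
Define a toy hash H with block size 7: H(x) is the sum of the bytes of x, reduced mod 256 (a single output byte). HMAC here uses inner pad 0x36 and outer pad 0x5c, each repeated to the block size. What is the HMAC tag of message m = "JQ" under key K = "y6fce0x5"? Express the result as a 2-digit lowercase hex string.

Key "y6fce0x5" = 79 36 66 63 65 30 78 35 is 8 bytes > B = 7, so hash it first: H(key) = ba, then zero-pad to 7 bytes: K' = ba 00 00 00 00 00 00.
K' ⊕ ipad = 8c 36 36 36 36 36 36.  K' ⊕ opad = e6 5c 5c 5c 5c 5c 5c.
Inner input = (K'⊕ipad) ∥ m = 8c 36 36 36 36 36 36 ∥ 4a 51.
Inner hash: sum = 140+54+54+54+54+54+54+74+81 = 619; mod 256 = 107 → 6b.
Outer input = (K'⊕opad) ∥ inner = e6 5c 5c 5c 5c 5c 5c ∥ 6b.
Outer hash (tag): sum = 230+92+92+92+92+92+92+107 = 889; mod 256 = 121 → 79.

79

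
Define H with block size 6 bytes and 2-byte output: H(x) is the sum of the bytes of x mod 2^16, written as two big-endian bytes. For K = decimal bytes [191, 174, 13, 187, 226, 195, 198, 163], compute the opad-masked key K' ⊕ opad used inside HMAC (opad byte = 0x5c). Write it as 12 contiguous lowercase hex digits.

591f5c5c5c5c

Key decimal bytes [191, 174, 13, 187, 226, 195, 198, 163] = bf ae 0d bb e2 c3 c6 a3 is 8 bytes > B = 6, so hash it first: H(key) = 05 43, then zero-pad to 6 bytes: K' = 05 43 00 00 00 00.
XOR each byte with 0x5c: 05⊕5c=59, 43⊕5c=1f, 00⊕5c=5c, 00⊕5c=5c, 00⊕5c=5c, 00⊕5c=5c.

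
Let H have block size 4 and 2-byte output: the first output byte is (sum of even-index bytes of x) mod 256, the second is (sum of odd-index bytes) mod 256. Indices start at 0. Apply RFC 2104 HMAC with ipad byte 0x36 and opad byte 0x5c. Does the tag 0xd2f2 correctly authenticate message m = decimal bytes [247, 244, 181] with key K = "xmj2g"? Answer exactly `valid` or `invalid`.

valid

Key "xmj2g" = 78 6d 6a 32 67 is 5 bytes > B = 4, so hash it first: H(key) = 49 9f, then zero-pad to 4 bytes: K' = 49 9f 00 00.
K' ⊕ ipad = 7f a9 36 36; K' ⊕ opad = 15 c3 5c 5c.
Inner hash: even-index sum = 609 mod 256 = 97; odd-index sum = 467 mod 256 = 211 → 61 d3.
Outer hash (recomputed tag): even-index sum = 210 mod 256 = 210; odd-index sum = 498 mod 256 = 242 → d2 f2.
Recomputed tag = d2f2; claimed = d2f2 → match.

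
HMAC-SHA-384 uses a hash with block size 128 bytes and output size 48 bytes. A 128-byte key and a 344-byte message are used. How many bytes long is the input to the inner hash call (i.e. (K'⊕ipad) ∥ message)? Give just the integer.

Key is 128 ≤ 128 bytes, zero-padded: |K'| = 128.
Inner input = (K'⊕ipad) ∥ m → 128 + 344 = 472 bytes.

472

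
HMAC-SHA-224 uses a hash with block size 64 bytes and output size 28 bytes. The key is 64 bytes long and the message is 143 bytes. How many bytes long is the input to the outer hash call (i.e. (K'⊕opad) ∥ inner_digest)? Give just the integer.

92

Key is 64 ≤ 64 bytes, zero-padded: |K'| = 64.
Outer input = (K'⊕opad) ∥ H(inner) → 64 + 28 = 92 bytes.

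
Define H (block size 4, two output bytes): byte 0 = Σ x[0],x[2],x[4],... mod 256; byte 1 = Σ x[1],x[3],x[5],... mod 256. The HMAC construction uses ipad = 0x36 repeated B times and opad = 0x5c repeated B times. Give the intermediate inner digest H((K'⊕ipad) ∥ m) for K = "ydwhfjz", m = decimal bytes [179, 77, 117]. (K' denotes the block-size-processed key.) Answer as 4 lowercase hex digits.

Key "ydwhfjz" = 79 64 77 68 66 6a 7a is 7 bytes > B = 4, so hash it first: H(key) = d0 36, then zero-pad to 4 bytes: K' = d0 36 00 00.
K' ⊕ ipad = e6 00 36 36.
Inner input = e6 00 36 36 ∥ b3 4d 75.
Inner hash: even-index sum = 580 mod 256 = 68; odd-index sum = 131 mod 256 = 131 → 44 83.

4483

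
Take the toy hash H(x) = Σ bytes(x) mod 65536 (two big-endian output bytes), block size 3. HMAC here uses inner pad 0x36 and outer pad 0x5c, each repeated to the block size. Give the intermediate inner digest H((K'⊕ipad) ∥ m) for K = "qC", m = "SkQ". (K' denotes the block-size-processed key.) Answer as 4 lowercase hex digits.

0201

Key "qC" = 71 43 is 2 bytes ≤ B = 3; zero-pad to 3 bytes: K' = 71 43 00.
K' ⊕ ipad = 47 75 36.
Inner input = 47 75 36 ∥ 53 6b 51.
Inner hash: sum = 71+117+54+83+107+81 = 513 → 02 01.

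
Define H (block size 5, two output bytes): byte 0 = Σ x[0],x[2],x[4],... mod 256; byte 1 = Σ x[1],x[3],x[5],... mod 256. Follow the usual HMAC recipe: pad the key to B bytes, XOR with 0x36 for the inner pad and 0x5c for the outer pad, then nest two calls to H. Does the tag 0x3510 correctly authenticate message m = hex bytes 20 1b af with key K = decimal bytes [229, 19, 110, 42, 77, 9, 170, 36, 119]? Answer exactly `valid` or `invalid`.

invalid

Key decimal bytes [229, 19, 110, 42, 77, 9, 170, 36, 119] = e5 13 6e 2a 4d 09 aa 24 77 is 9 bytes > B = 5, so hash it first: H(key) = c1 6a, then zero-pad to 5 bytes: K' = c1 6a 00 00 00.
K' ⊕ ipad = f7 5c 36 36 36; K' ⊕ opad = 9d 36 5c 5c 5c.
Inner hash: even-index sum = 382 mod 256 = 126; odd-index sum = 353 mod 256 = 97 → 7e 61.
Outer hash (recomputed tag): even-index sum = 438 mod 256 = 182; odd-index sum = 272 mod 256 = 16 → b6 10.
Recomputed tag = b610; claimed = 3510 → mismatch.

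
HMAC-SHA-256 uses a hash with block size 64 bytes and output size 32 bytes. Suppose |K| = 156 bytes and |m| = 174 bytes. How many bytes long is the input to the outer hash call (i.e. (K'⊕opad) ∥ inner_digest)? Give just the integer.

96

Key is 156 > 64 bytes, so it is hashed to 32 bytes then zero-padded to 64: |K'| = 64.
Outer input = (K'⊕opad) ∥ H(inner) → 64 + 32 = 96 bytes.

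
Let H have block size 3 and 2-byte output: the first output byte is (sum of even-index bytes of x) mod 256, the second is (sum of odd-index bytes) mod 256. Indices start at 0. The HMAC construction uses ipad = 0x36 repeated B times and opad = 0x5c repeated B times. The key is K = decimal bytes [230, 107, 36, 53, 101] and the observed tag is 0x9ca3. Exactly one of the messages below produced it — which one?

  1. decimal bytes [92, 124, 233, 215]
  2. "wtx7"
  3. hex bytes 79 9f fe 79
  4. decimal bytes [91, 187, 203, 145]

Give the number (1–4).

3

Key decimal bytes [230, 107, 36, 53, 101] = e6 6b 24 35 65 is 5 bytes > B = 3, so hash it first: H(key) = 6f a0, then zero-pad to 3 bytes: K' = 6f a0 00.
K' ⊕ ipad = 59 96 36; K' ⊕ opad = 33 fc 5c.
m1: inner = H(59 96 36 5c 7c e9 d7) = e2 db; tag = H(33 fc 5c e2 db) = 6ade
m2: inner = H(59 96 36 77 74 78 37) = 3a 85; tag = H(33 fc 5c 3a 85) = 1436
m3: inner = H(59 96 36 79 9f fe 79) = a7 0d; tag = H(33 fc 5c a7 0d) = 9ca3 ← matches
m4: inner = H(59 96 36 5b bb cb 91) = db bc; tag = H(33 fc 5c db bc) = 4bd7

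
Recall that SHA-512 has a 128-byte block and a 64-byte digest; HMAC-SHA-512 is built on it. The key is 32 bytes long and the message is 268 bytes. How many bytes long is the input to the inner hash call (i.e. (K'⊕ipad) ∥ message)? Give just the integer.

Key is 32 ≤ 128 bytes, zero-padded: |K'| = 128.
Inner input = (K'⊕ipad) ∥ m → 128 + 268 = 396 bytes.

396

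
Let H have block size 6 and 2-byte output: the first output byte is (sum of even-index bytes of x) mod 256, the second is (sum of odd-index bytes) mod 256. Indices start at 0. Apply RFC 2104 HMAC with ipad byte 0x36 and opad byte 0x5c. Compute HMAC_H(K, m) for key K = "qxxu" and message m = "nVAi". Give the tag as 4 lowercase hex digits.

Key "qxxu" = 71 78 78 75 is 4 bytes ≤ B = 6; zero-pad to 6 bytes: K' = 71 78 78 75 00 00.
K' ⊕ ipad = 47 4e 4e 43 36 36.  K' ⊕ opad = 2d 24 24 29 5c 5c.
Inner input = (K'⊕ipad) ∥ m = 47 4e 4e 43 36 36 ∥ 6e 56 41 69.
Inner hash: even-index sum = 378 mod 256 = 122; odd-index sum = 390 mod 256 = 134 → 7a 86.
Outer input = (K'⊕opad) ∥ inner = 2d 24 24 29 5c 5c ∥ 7a 86.
Outer hash (tag): even-index sum = 295 mod 256 = 39; odd-index sum = 303 mod 256 = 47 → 27 2f.

272f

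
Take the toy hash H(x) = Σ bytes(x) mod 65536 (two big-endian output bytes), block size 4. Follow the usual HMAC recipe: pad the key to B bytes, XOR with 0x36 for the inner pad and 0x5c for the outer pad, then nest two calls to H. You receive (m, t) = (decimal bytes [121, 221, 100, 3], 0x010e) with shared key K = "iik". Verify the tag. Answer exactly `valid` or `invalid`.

Key "iik" = 69 69 6b is 3 bytes ≤ B = 4; zero-pad to 4 bytes: K' = 69 69 6b 00.
K' ⊕ ipad = 5f 5f 5d 36; K' ⊕ opad = 35 35 37 5c.
Inner hash: sum = 95+95+93+54+121+221+100+3 = 782 → 03 0e.
Outer hash (recomputed tag): sum = 53+53+55+92+3+14 = 270 → 01 0e.
Recomputed tag = 010e; claimed = 010e → match.

valid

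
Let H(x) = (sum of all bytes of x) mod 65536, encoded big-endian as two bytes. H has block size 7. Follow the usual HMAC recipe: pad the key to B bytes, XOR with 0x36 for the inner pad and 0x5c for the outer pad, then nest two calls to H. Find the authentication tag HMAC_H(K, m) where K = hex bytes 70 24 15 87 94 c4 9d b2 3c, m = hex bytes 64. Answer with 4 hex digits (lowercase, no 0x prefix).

Key hex bytes 70 24 15 87 94 c4 9d b2 3c is 9 bytes > B = 7, so hash it first: H(key) = 04 13, then zero-pad to 7 bytes: K' = 04 13 00 00 00 00 00.
K' ⊕ ipad = 32 25 36 36 36 36 36.  K' ⊕ opad = 58 4f 5c 5c 5c 5c 5c.
Inner input = (K'⊕ipad) ∥ m = 32 25 36 36 36 36 36 ∥ 64.
Inner hash: sum = 50+37+54+54+54+54+54+100 = 457 → 01 c9.
Outer input = (K'⊕opad) ∥ inner = 58 4f 5c 5c 5c 5c 5c ∥ 01 c9.
Outer hash (tag): sum = 88+79+92+92+92+92+92+1+201 = 829 → 03 3d.

033d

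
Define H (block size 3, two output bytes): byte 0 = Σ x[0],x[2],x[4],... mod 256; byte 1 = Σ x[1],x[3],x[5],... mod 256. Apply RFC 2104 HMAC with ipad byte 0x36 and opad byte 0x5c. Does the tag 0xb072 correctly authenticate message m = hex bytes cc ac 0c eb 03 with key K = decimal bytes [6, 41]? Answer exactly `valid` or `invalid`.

valid

Key decimal bytes [6, 41] = 06 29 is 2 bytes ≤ B = 3; zero-pad to 3 bytes: K' = 06 29 00.
K' ⊕ ipad = 30 1f 36; K' ⊕ opad = 5a 75 5c.
Inner hash: even-index sum = 509 mod 256 = 253; odd-index sum = 250 mod 256 = 250 → fd fa.
Outer hash (recomputed tag): even-index sum = 432 mod 256 = 176; odd-index sum = 370 mod 256 = 114 → b0 72.
Recomputed tag = b072; claimed = b072 → match.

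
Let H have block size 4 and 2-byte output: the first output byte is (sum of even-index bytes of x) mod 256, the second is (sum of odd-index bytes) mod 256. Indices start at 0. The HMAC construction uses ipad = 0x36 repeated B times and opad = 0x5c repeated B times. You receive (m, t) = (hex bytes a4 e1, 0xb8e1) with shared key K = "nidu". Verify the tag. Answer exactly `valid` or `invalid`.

valid

Key "nidu" = 6e 69 64 75 is exactly B = 4 bytes: K' = 6e 69 64 75.
K' ⊕ ipad = 58 5f 52 43; K' ⊕ opad = 32 35 38 29.
Inner hash: even-index sum = 334 mod 256 = 78; odd-index sum = 387 mod 256 = 131 → 4e 83.
Outer hash (recomputed tag): even-index sum = 184 mod 256 = 184; odd-index sum = 225 mod 256 = 225 → b8 e1.
Recomputed tag = b8e1; claimed = b8e1 → match.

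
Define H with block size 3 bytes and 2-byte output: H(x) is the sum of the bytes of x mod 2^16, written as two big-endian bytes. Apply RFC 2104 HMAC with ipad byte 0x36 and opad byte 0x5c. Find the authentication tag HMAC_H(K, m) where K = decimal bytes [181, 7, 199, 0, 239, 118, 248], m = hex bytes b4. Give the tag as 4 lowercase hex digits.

Key decimal bytes [181, 7, 199, 0, 239, 118, 248] = b5 07 c7 00 ef 76 f8 is 7 bytes > B = 3, so hash it first: H(key) = 03 e0, then zero-pad to 3 bytes: K' = 03 e0 00.
K' ⊕ ipad = 35 d6 36.  K' ⊕ opad = 5f bc 5c.
Inner input = (K'⊕ipad) ∥ m = 35 d6 36 ∥ b4.
Inner hash: sum = 53+214+54+180 = 501 → 01 f5.
Outer input = (K'⊕opad) ∥ inner = 5f bc 5c ∥ 01 f5.
Outer hash (tag): sum = 95+188+92+1+245 = 621 → 02 6d.

026d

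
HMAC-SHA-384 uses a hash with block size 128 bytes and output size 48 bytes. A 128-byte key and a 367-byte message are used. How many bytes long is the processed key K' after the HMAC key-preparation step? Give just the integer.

128

Key is 128 ≤ 128 bytes, zero-padded: |K'| = 128.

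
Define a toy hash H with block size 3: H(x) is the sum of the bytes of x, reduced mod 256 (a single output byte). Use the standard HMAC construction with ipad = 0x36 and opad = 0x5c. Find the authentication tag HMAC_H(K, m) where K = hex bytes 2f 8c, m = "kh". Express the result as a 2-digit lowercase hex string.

7b

Key hex bytes 2f 8c is 2 bytes ≤ B = 3; zero-pad to 3 bytes: K' = 2f 8c 00.
K' ⊕ ipad = 19 ba 36.  K' ⊕ opad = 73 d0 5c.
Inner input = (K'⊕ipad) ∥ m = 19 ba 36 ∥ 6b 68.
Inner hash: sum = 25+186+54+107+104 = 476; mod 256 = 220 → dc.
Outer input = (K'⊕opad) ∥ inner = 73 d0 5c ∥ dc.
Outer hash (tag): sum = 115+208+92+220 = 635; mod 256 = 123 → 7b.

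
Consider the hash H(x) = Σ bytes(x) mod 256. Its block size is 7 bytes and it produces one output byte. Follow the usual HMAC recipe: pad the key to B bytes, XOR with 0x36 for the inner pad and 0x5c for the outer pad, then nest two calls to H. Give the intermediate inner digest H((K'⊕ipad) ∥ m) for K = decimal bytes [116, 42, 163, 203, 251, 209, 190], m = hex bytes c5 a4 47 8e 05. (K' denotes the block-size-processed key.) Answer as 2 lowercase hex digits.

Key decimal bytes [116, 42, 163, 203, 251, 209, 190] = 74 2a a3 cb fb d1 be is exactly B = 7 bytes: K' = 74 2a a3 cb fb d1 be.
K' ⊕ ipad = 42 1c 95 fd cd e7 88.
Inner input = 42 1c 95 fd cd e7 88 ∥ c5 a4 47 8e 05.
Inner hash: sum = 66+28+149+253+205+231+136+197+164+71+142+5 = 1647; mod 256 = 111 → 6f.

6f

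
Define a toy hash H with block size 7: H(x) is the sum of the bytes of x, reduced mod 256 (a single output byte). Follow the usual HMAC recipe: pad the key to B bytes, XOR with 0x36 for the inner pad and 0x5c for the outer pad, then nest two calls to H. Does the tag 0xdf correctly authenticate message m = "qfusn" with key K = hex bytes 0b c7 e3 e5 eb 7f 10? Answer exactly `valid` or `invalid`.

Key hex bytes 0b c7 e3 e5 eb 7f 10 is exactly B = 7 bytes: K' = 0b c7 e3 e5 eb 7f 10.
K' ⊕ ipad = 3d f1 d5 d3 dd 49 26; K' ⊕ opad = 57 9b bf b9 b7 23 4c.
Inner hash: sum = 61+241+213+211+221+73+38+113+102+117+115+110 = 1615; mod 256 = 79 → 4f.
Outer hash (recomputed tag): sum = 87+155+191+185+183+35+76+79 = 991; mod 256 = 223 → df.
Recomputed tag = df; claimed = df → match.

valid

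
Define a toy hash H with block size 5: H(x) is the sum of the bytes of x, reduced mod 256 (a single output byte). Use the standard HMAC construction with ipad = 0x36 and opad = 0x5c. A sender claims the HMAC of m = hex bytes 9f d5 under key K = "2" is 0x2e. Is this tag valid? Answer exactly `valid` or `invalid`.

Key "2" = 32 is 1 byte ≤ B = 5; zero-pad to 5 bytes: K' = 32 00 00 00 00.
K' ⊕ ipad = 04 36 36 36 36; K' ⊕ opad = 6e 5c 5c 5c 5c.
Inner hash: sum = 4+54+54+54+54+159+213 = 592; mod 256 = 80 → 50.
Outer hash (recomputed tag): sum = 110+92+92+92+92+80 = 558; mod 256 = 46 → 2e.
Recomputed tag = 2e; claimed = 2e → match.

valid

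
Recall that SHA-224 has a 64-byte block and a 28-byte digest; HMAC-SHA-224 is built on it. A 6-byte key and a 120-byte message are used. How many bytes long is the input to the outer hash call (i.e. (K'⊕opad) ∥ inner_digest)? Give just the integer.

Key is 6 ≤ 64 bytes, zero-padded: |K'| = 64.
Outer input = (K'⊕opad) ∥ H(inner) → 64 + 28 = 92 bytes.

92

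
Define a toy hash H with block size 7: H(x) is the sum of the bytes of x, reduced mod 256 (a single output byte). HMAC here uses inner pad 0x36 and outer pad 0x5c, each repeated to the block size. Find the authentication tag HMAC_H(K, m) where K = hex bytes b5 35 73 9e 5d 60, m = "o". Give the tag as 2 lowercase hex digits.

Key hex bytes b5 35 73 9e 5d 60 is 6 bytes ≤ B = 7; zero-pad to 7 bytes: K' = b5 35 73 9e 5d 60 00.
K' ⊕ ipad = 83 03 45 a8 6b 56 36.  K' ⊕ opad = e9 69 2f c2 01 3c 5c.
Inner input = (K'⊕ipad) ∥ m = 83 03 45 a8 6b 56 36 ∥ 6f.
Inner hash: sum = 131+3+69+168+107+86+54+111 = 729; mod 256 = 217 → d9.
Outer input = (K'⊕opad) ∥ inner = e9 69 2f c2 01 3c 5c ∥ d9.
Outer hash (tag): sum = 233+105+47+194+1+60+92+217 = 949; mod 256 = 181 → b5.

b5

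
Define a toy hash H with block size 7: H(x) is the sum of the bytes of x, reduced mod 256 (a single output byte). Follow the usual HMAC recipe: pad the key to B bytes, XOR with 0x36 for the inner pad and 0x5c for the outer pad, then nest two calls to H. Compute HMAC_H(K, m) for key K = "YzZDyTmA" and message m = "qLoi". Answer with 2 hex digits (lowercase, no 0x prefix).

Key "YzZDyTmA" = 59 7a 5a 44 79 54 6d 41 is 8 bytes > B = 7, so hash it first: H(key) = ec, then zero-pad to 7 bytes: K' = ec 00 00 00 00 00 00.
K' ⊕ ipad = da 36 36 36 36 36 36.  K' ⊕ opad = b0 5c 5c 5c 5c 5c 5c.
Inner input = (K'⊕ipad) ∥ m = da 36 36 36 36 36 36 ∥ 71 4c 6f 69.
Inner hash: sum = 218+54+54+54+54+54+54+113+76+111+105 = 947; mod 256 = 179 → b3.
Outer input = (K'⊕opad) ∥ inner = b0 5c 5c 5c 5c 5c 5c ∥ b3.
Outer hash (tag): sum = 176+92+92+92+92+92+92+179 = 907; mod 256 = 139 → 8b.

8b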